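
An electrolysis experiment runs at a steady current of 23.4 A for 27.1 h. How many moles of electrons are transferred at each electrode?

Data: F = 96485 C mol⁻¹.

23.7 mol

Q = I·t = 23.40 A × 97560 s = 2283000 C.
n(e⁻) = Q/F = 2283000 / 96485 = 23.7 mol.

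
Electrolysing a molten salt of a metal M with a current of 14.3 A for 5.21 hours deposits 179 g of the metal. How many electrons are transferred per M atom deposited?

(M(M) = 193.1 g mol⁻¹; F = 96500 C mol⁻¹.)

Q = I·t = 14.30 A × 18756 s = 268200 C, so n(e⁻) = 268200/96500 = 2.779 mol.
n(M) deposited = 179 / 193.1 = 0.9270 mol.
Electrons per atom = n(e⁻)/n(M) = 2.779 / 0.9270 = 3.00 ≈ 3, so the ion is M³⁺.

3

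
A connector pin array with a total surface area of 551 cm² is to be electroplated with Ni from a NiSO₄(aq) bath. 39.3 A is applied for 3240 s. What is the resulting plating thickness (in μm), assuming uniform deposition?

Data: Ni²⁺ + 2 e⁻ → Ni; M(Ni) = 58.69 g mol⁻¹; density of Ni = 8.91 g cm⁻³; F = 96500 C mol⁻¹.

78.9 μm

Q = I·t = 39.30 × 3240.0 = 127300 C; n(e⁻) = 1.320 mol.
n(Ni) = n(e⁻)/2 = 0.6598 mol, so m = 0.6598 × 58.69 = 38.72 g.
Volume = m/ρ = 38.72 / 8.91 = 4.346 cm³.
Thickness = V/A = 4.346 / 551 = 0.00789 cm = 78.9 μm.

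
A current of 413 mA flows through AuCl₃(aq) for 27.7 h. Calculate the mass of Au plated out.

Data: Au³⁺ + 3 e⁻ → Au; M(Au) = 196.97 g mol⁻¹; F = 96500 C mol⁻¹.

Q = I·t = 0.4130 A × 99720 s = 41180 C.
n(e⁻) = Q/F = 41180 / 96500 = 0.4268 mol.
Au³⁺ + 3 e⁻ → Au, so n(Au) = n(e⁻)/3 = 0.1423 mol.
m = n·M = 0.1423 × 196.97 = 28.0 g.

28.0 g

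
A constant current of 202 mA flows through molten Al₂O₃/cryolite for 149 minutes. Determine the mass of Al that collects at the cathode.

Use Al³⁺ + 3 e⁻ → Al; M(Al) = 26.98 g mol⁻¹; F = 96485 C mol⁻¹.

Q = I·t = 0.2020 A × 8940.0 s = 1806 C.
n(e⁻) = Q/F = 1806 / 96485 = 0.01872 mol.
Al³⁺ + 3 e⁻ → Al, so n(Al) = n(e⁻)/3 = 0.006239 mol.
m = n·M = 0.006239 × 26.98 = 0.168 g.

0.168 g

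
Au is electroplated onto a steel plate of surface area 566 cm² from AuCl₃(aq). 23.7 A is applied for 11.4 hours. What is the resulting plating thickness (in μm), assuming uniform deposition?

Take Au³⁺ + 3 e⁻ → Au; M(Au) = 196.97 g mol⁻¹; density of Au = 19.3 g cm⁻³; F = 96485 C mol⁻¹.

Q = I·t = 23.70 × 41040 = 972600 C; n(e⁻) = 10.08 mol.
n(Au) = n(e⁻)/3 = 3.360 mol, so m = 3.360 × 196.97 = 661.9 g.
Volume = m/ρ = 661.9 / 19.3 = 34.29 cm³.
Thickness = V/A = 34.29 / 566 = 0.0606 cm = 606 μm.

606 μm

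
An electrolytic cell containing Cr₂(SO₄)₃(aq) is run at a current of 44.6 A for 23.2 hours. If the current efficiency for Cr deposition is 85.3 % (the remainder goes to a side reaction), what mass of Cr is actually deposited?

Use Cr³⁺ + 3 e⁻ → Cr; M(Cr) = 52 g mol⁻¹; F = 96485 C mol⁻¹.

571 g

Q = I·t = 44.60 × 83520 = 3725000 C.
n(e⁻) = 3725000/96485 = 38.61 mol; theoretically n(Cr) = 38.61/3 = 12.87 mol, m_theo = 669.2 g.
At 85.3 % efficiency, m_actual = 0.853 × 669.2 = 571 g.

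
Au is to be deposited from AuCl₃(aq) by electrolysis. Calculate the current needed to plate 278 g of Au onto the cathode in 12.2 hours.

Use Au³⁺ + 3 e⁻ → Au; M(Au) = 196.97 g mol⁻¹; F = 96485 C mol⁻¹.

n(Au) = 278 / 196.97 = 1.411 mol.
n(e⁻) = 3 × 1.411 = 4.234 mol.
Q = n(e⁻)·F = 4.234 × 96485 = 408500 C.
I = Q/t = 408500 / 43920 s = 9.30 A.

9.30 A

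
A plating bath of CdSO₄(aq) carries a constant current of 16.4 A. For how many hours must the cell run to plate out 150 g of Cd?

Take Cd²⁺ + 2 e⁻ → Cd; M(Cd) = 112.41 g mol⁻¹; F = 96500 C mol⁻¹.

4.36 h

n(Cd) = m/M = 150 / 112.41 = 1.334 mol.
Each Cd atom requires 2 electrons, so n(e⁻) = 2 × 1.334 = 2.669 mol.
Q = n(e⁻)·F = 2.669 × 96500 = 257500 C.
t = Q/I = 257500 / 16.40 A = 15700 s = 4.36 h.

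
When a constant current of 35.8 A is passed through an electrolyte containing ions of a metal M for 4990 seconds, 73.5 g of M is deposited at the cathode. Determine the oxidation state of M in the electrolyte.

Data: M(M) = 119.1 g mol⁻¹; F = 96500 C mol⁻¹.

+3

Q = I·t = 35.80 A × 4990.0 s = 178600 C, so n(e⁻) = 178600/96500 = 1.851 mol.
n(M) deposited = 73.5 / 119.1 = 0.6171 mol.
Electrons per atom = n(e⁻)/n(M) = 1.851 / 0.6171 = 3.00 ≈ 3, so the ion is M³⁺.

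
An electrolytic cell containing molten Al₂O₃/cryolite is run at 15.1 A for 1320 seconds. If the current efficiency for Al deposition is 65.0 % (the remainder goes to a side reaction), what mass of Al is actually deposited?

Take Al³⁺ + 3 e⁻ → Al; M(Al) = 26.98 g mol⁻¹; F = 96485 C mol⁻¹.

Q = I·t = 15.10 × 1320.0 = 19930 C.
n(e⁻) = 19930/96485 = 0.2066 mol; theoretically n(Al) = 0.2066/3 = 0.06886 mol, m_theo = 1.858 g.
At 65.0 % efficiency, m_actual = 0.650 × 1.858 = 1.21 g.

1.21 g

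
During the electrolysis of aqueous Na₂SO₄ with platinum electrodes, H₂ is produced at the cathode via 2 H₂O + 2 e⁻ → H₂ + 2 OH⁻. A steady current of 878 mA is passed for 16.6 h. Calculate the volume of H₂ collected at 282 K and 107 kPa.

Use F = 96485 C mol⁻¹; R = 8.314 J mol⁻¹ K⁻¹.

5.96 L

Q = I·t = 0.8780 A × 59760 s = 52470 C.
n(e⁻) = Q/F = 52470 / 96485 = 0.5438 mol.
2 electrons are transferred per H₂ molecule, so n(H₂) = 0.5438 / 2 = 0.2719 mol.
V = nRT/P = (0.2719 × 8.314 × 282) / (107 × 10³ Pa) = 0.00596 m³ = 5.96 L.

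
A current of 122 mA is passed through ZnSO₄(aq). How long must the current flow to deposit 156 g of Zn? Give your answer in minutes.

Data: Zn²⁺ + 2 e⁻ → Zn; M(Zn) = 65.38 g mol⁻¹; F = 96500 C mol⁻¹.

62900 min

n(Zn) = m/M = 156 / 65.38 = 2.386 mol.
Each Zn atom requires 2 electrons, so n(e⁻) = 2 × 2.386 = 4.772 mol.
Q = n(e⁻)·F = 4.772 × 96500 = 460500 C.
t = Q/I = 460500 / 0.1220 A = 3775000 s = 62900 min.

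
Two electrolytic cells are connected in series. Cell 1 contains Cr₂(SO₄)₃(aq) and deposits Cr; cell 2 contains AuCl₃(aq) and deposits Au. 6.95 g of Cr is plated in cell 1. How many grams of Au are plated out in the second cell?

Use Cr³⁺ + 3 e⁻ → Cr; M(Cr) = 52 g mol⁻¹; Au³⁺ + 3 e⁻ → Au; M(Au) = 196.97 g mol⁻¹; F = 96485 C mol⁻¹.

n(Cr) = 6.95 / 52 = 0.1337 mol.
Since Cr³⁺ + 3 e⁻ → Cr, n(e⁻) passed = 3 × 0.1337 = 0.4010 mol.
Cells in series carry the same charge, so the same 0.4010 mol of electrons passes through cell 2.
Au³⁺ + 3 e⁻ → Au, so n(Au) = 0.4010 / 3 = 0.1337 mol.
m(Au) = 0.1337 × 196.97 = 26.3 g.

26.3 g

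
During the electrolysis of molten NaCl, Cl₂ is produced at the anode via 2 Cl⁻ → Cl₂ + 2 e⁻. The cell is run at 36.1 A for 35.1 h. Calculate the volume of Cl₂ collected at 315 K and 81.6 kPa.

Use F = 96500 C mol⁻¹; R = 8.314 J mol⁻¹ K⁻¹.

Q = I·t = 36.10 A × 126360 s = 4562000 C.
n(e⁻) = Q/F = 4562000 / 96500 = 47.27 mol.
2 electrons are transferred per Cl₂ molecule, so n(Cl₂) = 47.27 / 2 = 23.64 mol.
V = nRT/P = (23.64 × 8.314 × 315) / (81.6 × 10³ Pa) = 0.759 m³ = 759 L.

759 L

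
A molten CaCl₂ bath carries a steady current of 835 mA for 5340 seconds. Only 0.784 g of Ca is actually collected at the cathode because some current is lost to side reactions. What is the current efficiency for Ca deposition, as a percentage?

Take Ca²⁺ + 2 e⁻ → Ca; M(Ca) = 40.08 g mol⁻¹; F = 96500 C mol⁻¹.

Q = I·t = 0.8350 × 5340.0 = 4459 C; n(e⁻) = 4459/96500 = 0.04621 mol.
Theoretical n(Ca) = n(e⁻)/2 = 0.02310 mol, i.e. m_theo = 0.02310 × 40.08 = 0.9260 g.
Efficiency = m_actual / m_theo = 0.784 / 0.9260 = 84.7 %.

84.7 %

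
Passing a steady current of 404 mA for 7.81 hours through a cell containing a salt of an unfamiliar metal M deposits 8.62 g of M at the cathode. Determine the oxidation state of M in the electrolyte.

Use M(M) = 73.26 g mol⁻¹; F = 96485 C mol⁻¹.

Q = I·t = 0.4040 A × 28116 s = 11360 C, so n(e⁻) = 11360/96485 = 0.1177 mol.
n(M) deposited = 8.62 / 73.26 = 0.1177 mol.
Electrons per atom = n(e⁻)/n(M) = 0.1177 / 0.1177 = 1.00 ≈ 1, so the ion is M⁺.

+1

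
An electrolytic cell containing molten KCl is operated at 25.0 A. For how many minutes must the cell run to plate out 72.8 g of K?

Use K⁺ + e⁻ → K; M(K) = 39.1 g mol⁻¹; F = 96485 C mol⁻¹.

120 min

n(K) = m/M = 72.8 / 39.1 = 1.862 mol.
Each K atom requires 1 electron, so n(e⁻) = 1 × 1.862 = 1.862 mol.
Q = n(e⁻)·F = 1.862 × 96485 = 179600 C.
t = Q/I = 179600 / 25.00 A = 7186 s = 120 min.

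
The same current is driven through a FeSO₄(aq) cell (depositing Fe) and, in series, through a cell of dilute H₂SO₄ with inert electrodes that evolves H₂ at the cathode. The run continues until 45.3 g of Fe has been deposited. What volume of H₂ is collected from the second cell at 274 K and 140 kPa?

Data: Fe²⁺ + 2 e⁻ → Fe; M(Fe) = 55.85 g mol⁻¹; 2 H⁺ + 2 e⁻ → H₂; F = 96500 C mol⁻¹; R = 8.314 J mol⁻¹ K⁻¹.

n(Fe) = 45.3 / 55.85 = 0.8111 mol, so n(e⁻) = 2 × 0.8111 = 1.622 mol.
The cells are in series, so the same 1.622 mol of electrons passes through the second cell.
2 H⁺ + 2 e⁻ → H₂ — 2 mol e⁻ per mol H₂, so n(H₂) = 1.622/2 = 0.8111 mol.
V = nRT/P = (0.8111 × 8.314 × 274) / (140 × 10³) = 0.0132 m³ = 13.2 L.

13.2 L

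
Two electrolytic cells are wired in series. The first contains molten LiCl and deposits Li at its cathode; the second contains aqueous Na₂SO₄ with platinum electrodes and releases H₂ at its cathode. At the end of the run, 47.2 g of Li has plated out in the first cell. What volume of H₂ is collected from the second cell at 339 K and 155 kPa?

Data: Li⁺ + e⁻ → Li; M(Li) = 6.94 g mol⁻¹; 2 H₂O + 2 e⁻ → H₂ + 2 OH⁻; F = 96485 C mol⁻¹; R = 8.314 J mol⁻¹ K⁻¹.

n(Li) = 47.2 / 6.94 = 6.801 mol, so n(e⁻) = 1 × 6.801 = 6.801 mol.
The cells are in series, so the same 6.801 mol of electrons passes through the second cell.
2 H₂O + 2 e⁻ → H₂ + 2 OH⁻ — 2 mol e⁻ per mol H₂, so n(H₂) = 6.801/2 = 3.401 mol.
V = nRT/P = (3.401 × 8.314 × 339) / (155 × 10³) = 0.0618 m³ = 61.8 L.

61.8 L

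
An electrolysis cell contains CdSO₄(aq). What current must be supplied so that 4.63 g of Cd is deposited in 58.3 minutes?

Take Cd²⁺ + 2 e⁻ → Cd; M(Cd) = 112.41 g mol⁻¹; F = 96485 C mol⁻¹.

2.27 A

n(Cd) = 4.63 / 112.41 = 0.04119 mol.
n(e⁻) = 2 × 0.04119 = 0.08238 mol.
Q = n(e⁻)·F = 0.08238 × 96485 = 7948 C.
I = Q/t = 7948 / 3498.0 s = 2.27 A.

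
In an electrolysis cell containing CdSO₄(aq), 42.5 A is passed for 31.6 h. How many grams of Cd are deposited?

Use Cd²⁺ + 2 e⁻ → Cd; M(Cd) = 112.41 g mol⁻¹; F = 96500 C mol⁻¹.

Q = I·t = 42.50 A × 113760 s = 4835000 C.
n(e⁻) = Q/F = 4835000 / 96500 = 50.10 mol.
Cd²⁺ + 2 e⁻ → Cd, so n(Cd) = n(e⁻)/2 = 25.05 mol.
m = n·M = 25.05 × 112.41 = 2820 g.

2820 g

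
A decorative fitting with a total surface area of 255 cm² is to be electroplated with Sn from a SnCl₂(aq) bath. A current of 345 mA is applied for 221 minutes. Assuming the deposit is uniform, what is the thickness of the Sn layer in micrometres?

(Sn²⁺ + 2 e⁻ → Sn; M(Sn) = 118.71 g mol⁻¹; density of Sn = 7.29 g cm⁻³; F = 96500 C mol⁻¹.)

15.1 μm

Q = I·t = 0.3450 × 13260 = 4575 C; n(e⁻) = 0.04741 mol.
n(Sn) = n(e⁻)/2 = 0.02370 mol, so m = 0.02370 × 118.71 = 2.814 g.
Volume = m/ρ = 2.814 / 7.29 = 0.3860 cm³.
Thickness = V/A = 0.3860 / 255 = 0.00151 cm = 15.1 μm.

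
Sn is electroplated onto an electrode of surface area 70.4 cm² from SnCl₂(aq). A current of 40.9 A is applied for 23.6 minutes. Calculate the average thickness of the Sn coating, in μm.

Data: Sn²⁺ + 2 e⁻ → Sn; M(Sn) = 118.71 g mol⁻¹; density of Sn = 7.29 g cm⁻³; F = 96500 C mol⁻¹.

Q = I·t = 40.90 × 1416.0 = 57910 C; n(e⁻) = 0.6001 mol.
n(Sn) = n(e⁻)/2 = 0.3001 mol, so m = 0.3001 × 118.71 = 35.62 g.
Volume = m/ρ = 35.62 / 7.29 = 4.886 cm³.
Thickness = V/A = 4.886 / 70.4 = 0.0694 cm = 694 μm.

694 μm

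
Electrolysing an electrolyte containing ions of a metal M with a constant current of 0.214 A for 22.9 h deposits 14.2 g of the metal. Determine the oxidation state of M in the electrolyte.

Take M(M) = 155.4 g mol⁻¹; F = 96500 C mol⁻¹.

Q = I·t = 0.2140 A × 82440 s = 17640 C, so n(e⁻) = 17640/96500 = 0.1828 mol.
n(M) deposited = 14.2 / 155.4 = 0.09138 mol.
Electrons per atom = n(e⁻)/n(M) = 0.1828 / 0.09138 = 2.00 ≈ 2, so the ion is M²⁺.

+2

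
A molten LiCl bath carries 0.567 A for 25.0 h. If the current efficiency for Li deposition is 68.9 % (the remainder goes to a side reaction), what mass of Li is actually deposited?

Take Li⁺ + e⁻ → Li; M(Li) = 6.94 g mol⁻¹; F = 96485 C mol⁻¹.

2.53 g

Q = I·t = 0.5670 × 90000 = 51030 C.
n(e⁻) = 51030/96485 = 0.5289 mol; theoretically n(Li) = 0.5289/1 = 0.5289 mol, m_theo = 3.671 g.
At 68.9 % efficiency, m_actual = 0.689 × 3.671 = 2.53 g.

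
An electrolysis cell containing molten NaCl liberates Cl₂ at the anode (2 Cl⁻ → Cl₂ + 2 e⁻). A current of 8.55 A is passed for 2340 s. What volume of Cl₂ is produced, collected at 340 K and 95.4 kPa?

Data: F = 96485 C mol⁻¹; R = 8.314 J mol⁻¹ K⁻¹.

3.07 L

Q = I·t = 8.550 A × 2340.0 s = 20010 C.
n(e⁻) = Q/F = 20010 / 96485 = 0.2074 mol.
2 electrons are transferred per Cl₂ molecule, so n(Cl₂) = 0.2074 / 2 = 0.1037 mol.
V = nRT/P = (0.1037 × 8.314 × 340) / (95.4 × 10³ Pa) = 0.00307 m³ = 3.07 L.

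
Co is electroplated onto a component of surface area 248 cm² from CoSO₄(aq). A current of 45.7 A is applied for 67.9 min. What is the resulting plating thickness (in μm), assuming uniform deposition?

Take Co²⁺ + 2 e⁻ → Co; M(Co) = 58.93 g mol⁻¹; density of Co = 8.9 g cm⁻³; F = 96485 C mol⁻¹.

Q = I·t = 45.70 × 4074.0 = 186200 C; n(e⁻) = 1.930 mol.
n(Co) = n(e⁻)/2 = 0.9648 mol, so m = 0.9648 × 58.93 = 56.86 g.
Volume = m/ρ = 56.86 / 8.9 = 6.388 cm³.
Thickness = V/A = 6.388 / 248 = 0.0258 cm = 258 μm.

258 μm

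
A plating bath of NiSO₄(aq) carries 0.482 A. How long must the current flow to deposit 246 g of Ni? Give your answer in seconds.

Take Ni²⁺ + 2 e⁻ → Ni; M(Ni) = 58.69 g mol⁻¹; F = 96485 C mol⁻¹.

n(Ni) = m/M = 246 / 58.69 = 4.192 mol.
Each Ni atom requires 2 electrons, so n(e⁻) = 2 × 4.192 = 8.383 mol.
Q = n(e⁻)·F = 8.383 × 96485 = 808800 C.
t = Q/I = 808800 / 0.4820 A = 1678000 s.

1.68 × 10⁶ s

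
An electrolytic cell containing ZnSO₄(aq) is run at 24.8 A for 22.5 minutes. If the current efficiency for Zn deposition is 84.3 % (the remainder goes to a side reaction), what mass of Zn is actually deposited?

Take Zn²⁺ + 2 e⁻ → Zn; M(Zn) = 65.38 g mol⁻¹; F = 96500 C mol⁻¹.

Q = I·t = 24.80 × 1350.0 = 33480 C.
n(e⁻) = 33480/96500 = 0.3469 mol; theoretically n(Zn) = 0.3469/2 = 0.1735 mol, m_theo = 11.34 g.
At 84.3 % efficiency, m_actual = 0.843 × 11.34 = 9.56 g.

9.56 g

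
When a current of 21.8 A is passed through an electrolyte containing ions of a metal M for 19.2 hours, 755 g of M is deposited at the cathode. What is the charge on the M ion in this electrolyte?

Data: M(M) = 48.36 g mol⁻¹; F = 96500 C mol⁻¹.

Q = I·t = 21.80 A × 69120 s = 1507000 C, so n(e⁻) = 1507000/96500 = 15.61 mol.
n(M) deposited = 755 / 48.36 = 15.61 mol.
Electrons per atom = n(e⁻)/n(M) = 15.61 / 15.61 = 1.00 ≈ 1, so the ion is M⁺.

+1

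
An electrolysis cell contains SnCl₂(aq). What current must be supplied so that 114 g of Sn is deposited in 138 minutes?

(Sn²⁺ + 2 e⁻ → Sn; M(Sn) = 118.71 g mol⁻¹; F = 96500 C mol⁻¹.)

22.4 A

n(Sn) = 114 / 118.71 = 0.9603 mol.
n(e⁻) = 2 × 0.9603 = 1.921 mol.
Q = n(e⁻)·F = 1.921 × 96500 = 185300 C.
I = Q/t = 185300 / 8280.0 s = 22.4 A.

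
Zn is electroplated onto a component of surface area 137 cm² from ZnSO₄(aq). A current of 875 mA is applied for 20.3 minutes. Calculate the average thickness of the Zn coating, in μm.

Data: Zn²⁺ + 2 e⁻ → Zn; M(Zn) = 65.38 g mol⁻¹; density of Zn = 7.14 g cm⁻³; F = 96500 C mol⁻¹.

Q = I·t = 0.8750 × 1218.0 = 1066 C; n(e⁻) = 0.01104 mol.
n(Zn) = n(e⁻)/2 = 0.005522 mol, so m = 0.005522 × 65.38 = 0.3610 g.
Volume = m/ρ = 0.3610 / 7.14 = 0.05056 cm³.
Thickness = V/A = 0.05056 / 137 = 3.69 × 10⁻⁴ cm = 3.69 μm.

3.69 μm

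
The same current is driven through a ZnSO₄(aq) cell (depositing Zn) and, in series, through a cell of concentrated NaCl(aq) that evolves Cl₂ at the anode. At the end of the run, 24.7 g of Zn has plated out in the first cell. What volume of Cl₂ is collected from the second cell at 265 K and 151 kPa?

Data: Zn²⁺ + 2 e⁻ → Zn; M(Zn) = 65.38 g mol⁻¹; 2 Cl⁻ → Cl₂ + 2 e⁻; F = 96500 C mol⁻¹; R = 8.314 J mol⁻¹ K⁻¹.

n(Zn) = 24.7 / 65.38 = 0.3778 mol, so n(e⁻) = 2 × 0.3778 = 0.7556 mol.
The cells are in series, so the same 0.7556 mol of electrons passes through the second cell.
2 Cl⁻ → Cl₂ + 2 e⁻ — 2 mol e⁻ per mol Cl₂, so n(Cl₂) = 0.7556/2 = 0.3778 mol.
V = nRT/P = (0.3778 × 8.314 × 265) / (151 × 10³) = 0.00551 m³ = 5.51 L.

5.51 L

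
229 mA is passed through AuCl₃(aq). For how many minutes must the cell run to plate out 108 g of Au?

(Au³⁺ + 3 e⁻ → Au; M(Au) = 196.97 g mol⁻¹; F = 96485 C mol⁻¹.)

11600 min

n(Au) = m/M = 108 / 196.97 = 0.5483 mol.
Each Au atom requires 3 electrons, so n(e⁻) = 3 × 0.5483 = 1.645 mol.
Q = n(e⁻)·F = 1.645 × 96485 = 158700 C.
t = Q/I = 158700 / 0.2290 A = 693100 s = 11600 min.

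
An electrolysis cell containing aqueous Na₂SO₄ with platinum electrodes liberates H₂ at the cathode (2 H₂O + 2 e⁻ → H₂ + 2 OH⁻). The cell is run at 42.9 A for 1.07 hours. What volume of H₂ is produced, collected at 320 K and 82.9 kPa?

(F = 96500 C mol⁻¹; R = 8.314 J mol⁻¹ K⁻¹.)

27.5 L

Q = I·t = 42.90 A × 3852.0 s = 165300 C.
n(e⁻) = Q/F = 165300 / 96500 = 1.712 mol.
2 electrons are transferred per H₂ molecule, so n(H₂) = 1.712 / 2 = 0.8562 mol.
V = nRT/P = (0.8562 × 8.314 × 320) / (82.9 × 10³ Pa) = 0.0275 m³ = 27.5 L.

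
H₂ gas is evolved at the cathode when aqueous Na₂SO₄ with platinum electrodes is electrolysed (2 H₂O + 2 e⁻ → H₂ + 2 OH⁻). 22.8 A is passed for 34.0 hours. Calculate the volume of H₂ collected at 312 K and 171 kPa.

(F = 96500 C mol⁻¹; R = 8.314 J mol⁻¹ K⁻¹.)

Q = I·t = 22.80 A × 122400 s = 2791000 C.
n(e⁻) = Q/F = 2791000 / 96500 = 28.92 mol.
2 electrons are transferred per H₂ molecule, so n(H₂) = 28.92 / 2 = 14.46 mol.
V = nRT/P = (14.46 × 8.314 × 312) / (171 × 10³ Pa) = 0.219 m³ = 219 L.

219 L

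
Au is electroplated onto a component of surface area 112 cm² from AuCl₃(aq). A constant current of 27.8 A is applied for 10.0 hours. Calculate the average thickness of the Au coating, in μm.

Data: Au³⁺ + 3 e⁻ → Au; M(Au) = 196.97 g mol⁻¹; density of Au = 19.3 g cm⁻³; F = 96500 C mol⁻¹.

3150 μm

Q = I·t = 27.80 × 36000 = 1001000 C; n(e⁻) = 10.37 mol.
n(Au) = n(e⁻)/3 = 3.457 mol, so m = 3.457 × 196.97 = 680.9 g.
Volume = m/ρ = 680.9 / 19.3 = 35.28 cm³.
Thickness = V/A = 35.28 / 112 = 0.315 cm = 3150 μm.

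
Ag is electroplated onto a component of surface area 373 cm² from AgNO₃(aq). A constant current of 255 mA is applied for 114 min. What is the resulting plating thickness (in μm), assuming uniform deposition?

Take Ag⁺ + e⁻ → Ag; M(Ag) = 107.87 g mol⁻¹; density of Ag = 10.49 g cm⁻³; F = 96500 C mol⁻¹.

4.98 μm

Q = I·t = 0.2550 × 6840.0 = 1744 C; n(e⁻) = 0.01807 mol.
n(Ag) = n(e⁻)/1 = 0.01807 mol, so m = 0.01807 × 107.87 = 1.950 g.
Volume = m/ρ = 1.950 / 10.49 = 0.1859 cm³.
Thickness = V/A = 0.1859 / 373 = 4.98 × 10⁻⁴ cm = 4.98 μm.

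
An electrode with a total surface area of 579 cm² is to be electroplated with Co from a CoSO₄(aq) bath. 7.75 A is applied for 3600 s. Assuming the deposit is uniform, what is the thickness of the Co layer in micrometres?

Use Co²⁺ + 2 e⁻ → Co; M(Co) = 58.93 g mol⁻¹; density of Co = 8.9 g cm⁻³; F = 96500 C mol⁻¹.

Q = I·t = 7.750 × 3600.0 = 27900 C; n(e⁻) = 0.2891 mol.
n(Co) = n(e⁻)/2 = 0.1446 mol, so m = 0.1446 × 58.93 = 8.519 g.
Volume = m/ρ = 8.519 / 8.9 = 0.9572 cm³.
Thickness = V/A = 0.9572 / 579 = 0.00165 cm = 16.5 μm.

16.5 μm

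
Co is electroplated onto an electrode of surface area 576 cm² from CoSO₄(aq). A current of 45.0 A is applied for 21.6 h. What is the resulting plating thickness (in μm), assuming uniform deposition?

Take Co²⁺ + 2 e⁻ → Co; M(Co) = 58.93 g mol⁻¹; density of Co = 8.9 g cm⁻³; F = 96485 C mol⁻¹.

Q = I·t = 45.00 × 77760 = 3499000 C; n(e⁻) = 36.27 mol.
n(Co) = n(e⁻)/2 = 18.13 mol, so m = 18.13 × 58.93 = 1069 g.
Volume = m/ρ = 1069 / 8.9 = 120.1 cm³.
Thickness = V/A = 120.1 / 576 = 0.208 cm = 2080 μm.

2080 μm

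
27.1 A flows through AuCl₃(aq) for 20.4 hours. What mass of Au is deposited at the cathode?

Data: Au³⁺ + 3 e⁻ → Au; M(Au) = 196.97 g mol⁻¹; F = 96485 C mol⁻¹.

Q = I·t = 27.10 A × 73440 s = 1990000 C.
n(e⁻) = Q/F = 1990000 / 96485 = 20.63 mol.
Au³⁺ + 3 e⁻ → Au, so n(Au) = n(e⁻)/3 = 6.876 mol.
m = n·M = 6.876 × 196.97 = 1350 g.

1350 g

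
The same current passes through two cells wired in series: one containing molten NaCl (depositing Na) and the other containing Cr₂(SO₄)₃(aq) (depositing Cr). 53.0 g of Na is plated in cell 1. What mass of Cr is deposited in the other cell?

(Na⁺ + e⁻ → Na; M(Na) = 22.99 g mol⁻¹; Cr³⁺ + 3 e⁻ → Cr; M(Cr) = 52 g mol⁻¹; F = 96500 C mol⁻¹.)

n(Na) = 53.0 / 22.99 = 2.305 mol.
Since Na⁺ + e⁻ → Na, n(e⁻) passed = 1 × 2.305 = 2.305 mol.
Cells in series carry the same charge, so the same 2.305 mol of electrons passes through cell 2.
Cr³⁺ + 3 e⁻ → Cr, so n(Cr) = 2.305 / 3 = 0.7685 mol.
m(Cr) = 0.7685 × 52 = 40.0 g.

40.0 g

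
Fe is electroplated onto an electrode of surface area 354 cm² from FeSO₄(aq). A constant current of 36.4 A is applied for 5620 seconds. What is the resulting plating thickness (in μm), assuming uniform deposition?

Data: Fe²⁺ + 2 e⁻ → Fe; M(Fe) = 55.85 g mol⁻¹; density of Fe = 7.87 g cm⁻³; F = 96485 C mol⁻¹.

Q = I·t = 36.40 × 5620.0 = 204600 C; n(e⁻) = 2.120 mol.
n(Fe) = n(e⁻)/2 = 1.060 mol, so m = 1.060 × 55.85 = 59.21 g.
Volume = m/ρ = 59.21 / 7.87 = 7.523 cm³.
Thickness = V/A = 7.523 / 354 = 0.0213 cm = 213 μm.

213 μm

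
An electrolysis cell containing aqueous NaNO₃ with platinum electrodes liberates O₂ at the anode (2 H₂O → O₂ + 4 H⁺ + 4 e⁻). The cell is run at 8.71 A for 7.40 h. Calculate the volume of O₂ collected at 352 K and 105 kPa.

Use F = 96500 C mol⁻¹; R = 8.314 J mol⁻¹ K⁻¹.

16.8 L

Q = I·t = 8.710 A × 26640 s = 232000 C.
n(e⁻) = Q/F = 232000 / 96500 = 2.405 mol.
4 electrons are transferred per O₂ molecule, so n(O₂) = 2.405 / 4 = 0.6011 mol.
V = nRT/P = (0.6011 × 8.314 × 352) / (105 × 10³ Pa) = 0.0168 m³ = 16.8 L.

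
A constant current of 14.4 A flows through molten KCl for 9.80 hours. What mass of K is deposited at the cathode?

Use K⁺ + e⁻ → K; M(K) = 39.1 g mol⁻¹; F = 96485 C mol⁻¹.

206 g

Q = I·t = 14.40 A × 35280 s = 508000 C.
n(e⁻) = Q/F = 508000 / 96485 = 5.265 mol.
K⁺ + e⁻ → K, so n(K) = n(e⁻)/1 = 5.265 mol.
m = n·M = 5.265 × 39.1 = 206 g.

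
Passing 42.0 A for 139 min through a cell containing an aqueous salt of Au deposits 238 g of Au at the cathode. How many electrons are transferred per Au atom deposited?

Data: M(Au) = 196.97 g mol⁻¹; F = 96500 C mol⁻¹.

Q = I·t = 42.00 A × 8340.0 s = 350300 C, so n(e⁻) = 350300/96500 = 3.630 mol.
n(Au) deposited = 238 / 196.97 = 1.208 mol.
Electrons per atom = n(e⁻)/n(Au) = 3.630 / 1.208 = 3.00 ≈ 3, so the ion is Au³⁺.

3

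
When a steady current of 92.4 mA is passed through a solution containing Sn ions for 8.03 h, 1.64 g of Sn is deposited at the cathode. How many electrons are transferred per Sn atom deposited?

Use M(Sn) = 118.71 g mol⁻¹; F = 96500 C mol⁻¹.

Q = I·t = 0.09240 A × 28908 s = 2671 C, so n(e⁻) = 2671/96500 = 0.02768 mol.
n(Sn) deposited = 1.64 / 118.71 = 0.01382 mol.
Electrons per atom = n(e⁻)/n(Sn) = 0.02768 / 0.01382 = 2.00 ≈ 2, so the ion is Sn²⁺.

2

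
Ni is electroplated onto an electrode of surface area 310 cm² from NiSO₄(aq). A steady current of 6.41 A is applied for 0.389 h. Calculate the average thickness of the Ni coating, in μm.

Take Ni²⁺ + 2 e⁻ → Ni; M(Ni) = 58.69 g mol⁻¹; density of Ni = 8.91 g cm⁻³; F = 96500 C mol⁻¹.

9.88 μm

Q = I·t = 6.410 × 1400.4 = 8977 C; n(e⁻) = 0.09302 mol.
n(Ni) = n(e⁻)/2 = 0.04651 mol, so m = 0.04651 × 58.69 = 2.730 g.
Volume = m/ρ = 2.730 / 8.91 = 0.3064 cm³.
Thickness = V/A = 0.3064 / 310 = 9.88 × 10⁻⁴ cm = 9.88 μm.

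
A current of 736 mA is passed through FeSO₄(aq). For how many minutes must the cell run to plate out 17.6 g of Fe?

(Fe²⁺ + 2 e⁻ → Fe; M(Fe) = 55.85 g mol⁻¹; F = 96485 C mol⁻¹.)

n(Fe) = m/M = 17.6 / 55.85 = 0.3151 mol.
Each Fe atom requires 2 electrons, so n(e⁻) = 2 × 0.3151 = 0.6303 mol.
Q = n(e⁻)·F = 0.6303 × 96485 = 60810 C.
t = Q/I = 60810 / 0.7360 A = 82620 s = 1380 min.

1380 min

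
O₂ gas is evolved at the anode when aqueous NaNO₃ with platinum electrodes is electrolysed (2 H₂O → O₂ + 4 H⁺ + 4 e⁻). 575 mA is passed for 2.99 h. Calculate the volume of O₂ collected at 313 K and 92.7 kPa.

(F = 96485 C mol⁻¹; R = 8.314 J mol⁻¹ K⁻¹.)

Q = I·t = 0.5750 A × 10764 s = 6189 C.
n(e⁻) = Q/F = 6189 / 96485 = 0.06415 mol.
4 electrons are transferred per O₂ molecule, so n(O₂) = 0.06415 / 4 = 0.01604 mol.
V = nRT/P = (0.01604 × 8.314 × 313) / (92.7 × 10³ Pa) = 4.50 × 10⁻⁴ m³ = 0.450 L.

0.450 L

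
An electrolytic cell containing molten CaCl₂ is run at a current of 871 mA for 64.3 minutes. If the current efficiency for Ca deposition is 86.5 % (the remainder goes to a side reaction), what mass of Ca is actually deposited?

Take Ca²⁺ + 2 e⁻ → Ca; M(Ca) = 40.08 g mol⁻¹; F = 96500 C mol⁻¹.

0.604 g

Q = I·t = 0.8710 × 3858.0 = 3360 C.
n(e⁻) = 3360/96500 = 0.03482 mol; theoretically n(Ca) = 0.03482/2 = 0.01741 mol, m_theo = 0.6978 g.
At 86.5 % efficiency, m_actual = 0.865 × 0.6978 = 0.604 g.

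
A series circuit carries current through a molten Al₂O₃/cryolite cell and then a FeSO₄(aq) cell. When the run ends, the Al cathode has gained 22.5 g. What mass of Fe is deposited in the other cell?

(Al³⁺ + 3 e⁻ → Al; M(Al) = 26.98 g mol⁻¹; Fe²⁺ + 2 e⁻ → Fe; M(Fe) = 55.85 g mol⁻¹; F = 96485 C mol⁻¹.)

69.9 g

n(Al) = 22.5 / 26.98 = 0.8340 mol.
Since Al³⁺ + 3 e⁻ → Al, n(e⁻) passed = 3 × 0.8340 = 2.502 mol.
Cells in series carry the same charge, so the same 2.502 mol of electrons passes through cell 2.
Fe²⁺ + 2 e⁻ → Fe, so n(Fe) = 2.502 / 2 = 1.251 mol.
m(Fe) = 1.251 × 55.85 = 69.9 g.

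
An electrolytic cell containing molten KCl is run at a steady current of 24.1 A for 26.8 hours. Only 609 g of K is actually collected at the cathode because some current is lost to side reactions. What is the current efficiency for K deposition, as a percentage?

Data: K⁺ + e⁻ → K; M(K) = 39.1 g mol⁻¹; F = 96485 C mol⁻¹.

Q = I·t = 24.10 × 96480 = 2325000 C; n(e⁻) = 2325000/96485 = 24.10 mol.
Theoretical n(K) = n(e⁻)/1 = 24.10 mol, i.e. m_theo = 24.10 × 39.1 = 942.3 g.
Efficiency = m_actual / m_theo = 609 / 942.3 = 64.6 %.

64.6 %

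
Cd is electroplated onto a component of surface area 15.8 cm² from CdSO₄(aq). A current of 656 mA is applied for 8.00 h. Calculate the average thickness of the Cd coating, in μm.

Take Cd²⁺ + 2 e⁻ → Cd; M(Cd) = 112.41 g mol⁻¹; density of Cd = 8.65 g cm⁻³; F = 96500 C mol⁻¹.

805 μm

Q = I·t = 0.6560 × 28800 = 18890 C; n(e⁻) = 0.1958 mol.
n(Cd) = n(e⁻)/2 = 0.09789 mol, so m = 0.09789 × 112.41 = 11.00 g.
Volume = m/ρ = 11.00 / 8.65 = 1.272 cm³.
Thickness = V/A = 1.272 / 15.8 = 0.0805 cm = 805 μm.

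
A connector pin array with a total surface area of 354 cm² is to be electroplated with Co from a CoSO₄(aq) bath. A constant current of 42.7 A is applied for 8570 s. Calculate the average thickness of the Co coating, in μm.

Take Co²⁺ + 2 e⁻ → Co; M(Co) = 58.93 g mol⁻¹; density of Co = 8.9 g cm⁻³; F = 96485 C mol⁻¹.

Q = I·t = 42.70 × 8570.0 = 365900 C; n(e⁻) = 3.793 mol.
n(Co) = n(e⁻)/2 = 1.896 mol, so m = 1.896 × 58.93 = 111.8 g.
Volume = m/ρ = 111.8 / 8.9 = 12.56 cm³.
Thickness = V/A = 12.56 / 354 = 0.0355 cm = 355 μm.

355 μm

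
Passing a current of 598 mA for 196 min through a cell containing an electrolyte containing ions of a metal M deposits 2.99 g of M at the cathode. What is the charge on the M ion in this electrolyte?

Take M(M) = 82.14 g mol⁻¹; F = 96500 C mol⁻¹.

+2

Q = I·t = 0.5980 A × 11760 s = 7032 C, so n(e⁻) = 7032/96500 = 0.07288 mol.
n(M) deposited = 2.99 / 82.14 = 0.03640 mol.
Electrons per atom = n(e⁻)/n(M) = 0.07288 / 0.03640 = 2.00 ≈ 2, so the ion is M²⁺.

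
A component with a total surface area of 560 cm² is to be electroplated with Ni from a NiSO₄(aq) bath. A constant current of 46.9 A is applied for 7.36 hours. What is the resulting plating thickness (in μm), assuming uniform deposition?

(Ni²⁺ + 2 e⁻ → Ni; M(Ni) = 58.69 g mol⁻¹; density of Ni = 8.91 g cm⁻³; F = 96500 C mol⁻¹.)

757 μm

Q = I·t = 46.90 × 26496 = 1243000 C; n(e⁻) = 12.88 mol.
n(Ni) = n(e⁻)/2 = 6.439 mol, so m = 6.439 × 58.69 = 377.9 g.
Volume = m/ρ = 377.9 / 8.91 = 42.41 cm³.
Thickness = V/A = 42.41 / 560 = 0.0757 cm = 757 μm.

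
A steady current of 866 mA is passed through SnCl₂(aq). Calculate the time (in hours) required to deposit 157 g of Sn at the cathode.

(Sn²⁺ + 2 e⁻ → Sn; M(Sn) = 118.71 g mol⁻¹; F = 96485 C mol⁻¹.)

81.9 h

n(Sn) = m/M = 157 / 118.71 = 1.323 mol.
Each Sn atom requires 2 electrons, so n(e⁻) = 2 × 1.323 = 2.645 mol.
Q = n(e⁻)·F = 2.645 × 96485 = 255200 C.
t = Q/I = 255200 / 0.8660 A = 294700 s = 81.9 h.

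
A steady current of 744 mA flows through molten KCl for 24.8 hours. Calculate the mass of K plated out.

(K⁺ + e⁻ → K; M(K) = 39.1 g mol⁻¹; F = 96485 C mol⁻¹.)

Q = I·t = 0.7440 A × 89280 s = 66420 C.
n(e⁻) = Q/F = 66420 / 96485 = 0.6884 mol.
K⁺ + e⁻ → K, so n(K) = n(e⁻)/1 = 0.6884 mol.
m = n·M = 0.6884 × 39.1 = 26.9 g.

26.9 g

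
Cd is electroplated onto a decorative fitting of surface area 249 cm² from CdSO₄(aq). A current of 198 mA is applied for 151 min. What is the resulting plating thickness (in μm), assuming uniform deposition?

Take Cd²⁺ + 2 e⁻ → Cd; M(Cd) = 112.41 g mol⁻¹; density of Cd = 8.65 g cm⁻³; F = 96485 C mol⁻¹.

4.85 μm

Q = I·t = 0.1980 × 9060.0 = 1794 C; n(e⁻) = 0.01859 mol.
n(Cd) = n(e⁻)/2 = 0.009296 mol, so m = 0.009296 × 112.41 = 1.045 g.
Volume = m/ρ = 1.045 / 8.65 = 0.1208 cm³.
Thickness = V/A = 0.1208 / 249 = 4.85 × 10⁻⁴ cm = 4.85 μm.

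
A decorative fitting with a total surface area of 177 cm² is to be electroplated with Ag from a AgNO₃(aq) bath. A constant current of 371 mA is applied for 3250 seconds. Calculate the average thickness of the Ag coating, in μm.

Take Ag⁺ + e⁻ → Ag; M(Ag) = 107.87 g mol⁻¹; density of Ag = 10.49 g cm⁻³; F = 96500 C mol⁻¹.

7.26 μm

Q = I·t = 0.3710 × 3250.0 = 1206 C; n(e⁻) = 0.01249 mol.
n(Ag) = n(e⁻)/1 = 0.01249 mol, so m = 0.01249 × 107.87 = 1.348 g.
Volume = m/ρ = 1.348 / 10.49 = 0.1285 cm³.
Thickness = V/A = 0.1285 / 177 = 7.26 × 10⁻⁴ cm = 7.26 μm.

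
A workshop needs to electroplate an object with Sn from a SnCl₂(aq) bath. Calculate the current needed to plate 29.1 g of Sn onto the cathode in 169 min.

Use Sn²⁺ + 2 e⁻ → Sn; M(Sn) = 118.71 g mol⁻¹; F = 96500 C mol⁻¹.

4.67 A

n(Sn) = 29.1 / 118.71 = 0.2451 mol.
n(e⁻) = 2 × 0.2451 = 0.4903 mol.
Q = n(e⁻)·F = 0.4903 × 96500 = 47310 C.
I = Q/t = 47310 / 10140 s = 4.67 A.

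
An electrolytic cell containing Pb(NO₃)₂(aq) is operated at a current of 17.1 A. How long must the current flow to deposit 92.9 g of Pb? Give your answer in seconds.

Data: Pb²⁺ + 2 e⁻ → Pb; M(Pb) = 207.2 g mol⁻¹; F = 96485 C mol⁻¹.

n(Pb) = m/M = 92.9 / 207.2 = 0.4484 mol.
Each Pb atom requires 2 electrons, so n(e⁻) = 2 × 0.4484 = 0.8967 mol.
Q = n(e⁻)·F = 0.8967 × 96485 = 86520 C.
t = Q/I = 86520 / 17.10 A = 5060 s.

5060 s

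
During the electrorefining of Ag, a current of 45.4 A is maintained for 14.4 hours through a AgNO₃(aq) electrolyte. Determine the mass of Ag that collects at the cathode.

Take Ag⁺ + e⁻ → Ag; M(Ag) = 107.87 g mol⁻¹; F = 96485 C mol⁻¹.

Q = I·t = 45.40 A × 51840 s = 2354000 C.
n(e⁻) = Q/F = 2354000 / 96485 = 24.39 mol.
Ag⁺ + e⁻ → Ag, so n(Ag) = n(e⁻)/1 = 24.39 mol.
m = n·M = 24.39 × 107.87 = 2630 g.

2630 g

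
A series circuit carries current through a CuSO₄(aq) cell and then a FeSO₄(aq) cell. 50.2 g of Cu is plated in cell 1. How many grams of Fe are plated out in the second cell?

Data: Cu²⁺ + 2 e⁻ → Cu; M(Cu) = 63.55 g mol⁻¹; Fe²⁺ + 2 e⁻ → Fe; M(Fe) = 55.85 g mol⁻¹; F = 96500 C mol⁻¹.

n(Cu) = 50.2 / 63.55 = 0.7899 mol.
Since Cu²⁺ + 2 e⁻ → Cu, n(e⁻) passed = 2 × 0.7899 = 1.580 mol.
Cells in series carry the same charge, so the same 1.580 mol of electrons passes through cell 2.
Fe²⁺ + 2 e⁻ → Fe, so n(Fe) = 1.580 / 2 = 0.7899 mol.
m(Fe) = 0.7899 × 55.85 = 44.1 g.

44.1 g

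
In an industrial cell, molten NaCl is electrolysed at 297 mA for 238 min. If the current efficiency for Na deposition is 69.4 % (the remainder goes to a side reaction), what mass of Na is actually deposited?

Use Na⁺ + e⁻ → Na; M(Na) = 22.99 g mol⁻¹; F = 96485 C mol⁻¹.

0.701 g

Q = I·t = 0.2970 × 14280 = 4241 C.
n(e⁻) = 4241/96485 = 0.04396 mol; theoretically n(Na) = 0.04396/1 = 0.04396 mol, m_theo = 1.011 g.
At 69.4 % efficiency, m_actual = 0.694 × 1.011 = 0.701 g.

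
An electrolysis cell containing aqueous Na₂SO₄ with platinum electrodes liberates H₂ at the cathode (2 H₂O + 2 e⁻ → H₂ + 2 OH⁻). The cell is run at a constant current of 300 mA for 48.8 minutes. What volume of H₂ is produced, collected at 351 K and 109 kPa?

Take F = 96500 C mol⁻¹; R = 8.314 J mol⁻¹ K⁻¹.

Q = I·t = 0.3000 A × 2928.0 s = 878.4 C.
n(e⁻) = Q/F = 878.4 / 96500 = 0.009103 mol.
2 electrons are transferred per H₂ molecule, so n(H₂) = 0.009103 / 2 = 0.004551 mol.
V = nRT/P = (0.004551 × 8.314 × 351) / (109 × 10³ Pa) = 1.22 × 10⁻⁴ m³ = 0.122 L.

0.122 L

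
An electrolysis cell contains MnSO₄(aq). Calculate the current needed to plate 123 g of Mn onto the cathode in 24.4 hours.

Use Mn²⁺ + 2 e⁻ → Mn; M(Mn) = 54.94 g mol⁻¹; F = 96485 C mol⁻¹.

4.92 A

n(Mn) = 123 / 54.94 = 2.239 mol.
n(e⁻) = 2 × 2.239 = 4.478 mol.
Q = n(e⁻)·F = 4.478 × 96485 = 432000 C.
I = Q/t = 432000 / 87840 s = 4.92 A.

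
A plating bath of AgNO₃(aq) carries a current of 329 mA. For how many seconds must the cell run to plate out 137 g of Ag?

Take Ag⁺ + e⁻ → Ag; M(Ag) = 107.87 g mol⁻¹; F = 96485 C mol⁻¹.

n(Ag) = m/M = 137 / 107.87 = 1.270 mol.
Each Ag atom requires 1 electron, so n(e⁻) = 1 × 1.270 = 1.270 mol.
Q = n(e⁻)·F = 1.270 × 96485 = 122500 C.
t = Q/I = 122500 / 0.3290 A = 372500 s.

3.72 × 10⁵ s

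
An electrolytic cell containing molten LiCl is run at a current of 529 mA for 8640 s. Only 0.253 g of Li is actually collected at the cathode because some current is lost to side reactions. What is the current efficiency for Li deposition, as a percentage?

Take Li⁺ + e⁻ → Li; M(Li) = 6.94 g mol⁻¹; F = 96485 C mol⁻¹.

77.0 %

Q = I·t = 0.5290 × 8640.0 = 4571 C; n(e⁻) = 4571/96485 = 0.04737 mol.
Theoretical n(Li) = n(e⁻)/1 = 0.04737 mol, i.e. m_theo = 0.04737 × 6.94 = 0.3288 g.
Efficiency = m_actual / m_theo = 0.253 / 0.3288 = 77.0 %.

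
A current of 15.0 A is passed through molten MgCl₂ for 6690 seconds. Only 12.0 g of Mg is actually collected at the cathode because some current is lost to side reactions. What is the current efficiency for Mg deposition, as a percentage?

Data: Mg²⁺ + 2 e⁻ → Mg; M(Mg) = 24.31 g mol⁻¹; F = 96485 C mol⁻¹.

94.9 %

Q = I·t = 15.00 × 6690.0 = 100400 C; n(e⁻) = 100400/96485 = 1.040 mol.
Theoretical n(Mg) = n(e⁻)/2 = 0.5200 mol, i.e. m_theo = 0.5200 × 24.31 = 12.64 g.
Efficiency = m_actual / m_theo = 12.0 / 12.64 = 94.9 %.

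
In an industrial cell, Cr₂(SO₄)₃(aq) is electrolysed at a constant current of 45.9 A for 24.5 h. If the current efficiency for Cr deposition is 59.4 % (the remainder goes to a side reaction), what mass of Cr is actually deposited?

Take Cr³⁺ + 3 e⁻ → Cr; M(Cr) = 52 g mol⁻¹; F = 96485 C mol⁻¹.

432 g

Q = I·t = 45.90 × 88200 = 4048000 C.
n(e⁻) = 4048000/96485 = 41.96 mol; theoretically n(Cr) = 41.96/3 = 13.99 mol, m_theo = 727.3 g.
At 59.4 % efficiency, m_actual = 0.594 × 727.3 = 432 g.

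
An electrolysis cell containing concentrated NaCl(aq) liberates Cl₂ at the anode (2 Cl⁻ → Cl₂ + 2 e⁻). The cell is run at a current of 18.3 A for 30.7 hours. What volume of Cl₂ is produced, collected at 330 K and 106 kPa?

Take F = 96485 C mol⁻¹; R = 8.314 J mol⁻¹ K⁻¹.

Q = I·t = 18.30 A × 110520 s = 2023000 C.
n(e⁻) = Q/F = 2023000 / 96485 = 20.96 mol.
2 electrons are transferred per Cl₂ molecule, so n(Cl₂) = 20.96 / 2 = 10.48 mol.
V = nRT/P = (10.48 × 8.314 × 330) / (106 × 10³ Pa) = 0.271 m³ = 271 L.

271 L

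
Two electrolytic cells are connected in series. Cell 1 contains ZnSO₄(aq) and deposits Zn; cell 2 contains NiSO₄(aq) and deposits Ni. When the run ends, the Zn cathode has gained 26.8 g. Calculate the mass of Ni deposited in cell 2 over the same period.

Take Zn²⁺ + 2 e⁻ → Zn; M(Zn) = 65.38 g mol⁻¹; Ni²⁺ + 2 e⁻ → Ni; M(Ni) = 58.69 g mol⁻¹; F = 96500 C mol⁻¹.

24.1 g

n(Zn) = 26.8 / 65.38 = 0.4099 mol.
Since Zn²⁺ + 2 e⁻ → Zn, n(e⁻) passed = 2 × 0.4099 = 0.8198 mol.
Cells in series carry the same charge, so the same 0.8198 mol of electrons passes through cell 2.
Ni²⁺ + 2 e⁻ → Ni, so n(Ni) = 0.8198 / 2 = 0.4099 mol.
m(Ni) = 0.4099 × 58.69 = 24.1 g.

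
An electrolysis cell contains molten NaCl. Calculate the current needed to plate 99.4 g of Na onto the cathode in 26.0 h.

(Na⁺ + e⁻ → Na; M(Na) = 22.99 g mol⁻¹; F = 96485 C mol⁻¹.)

n(Na) = 99.4 / 22.99 = 4.324 mol.
n(e⁻) = 1 × 4.324 = 4.324 mol.
Q = n(e⁻)·F = 4.324 × 96485 = 417200 C.
I = Q/t = 417200 / 93600 s = 4.46 A.

4.46 A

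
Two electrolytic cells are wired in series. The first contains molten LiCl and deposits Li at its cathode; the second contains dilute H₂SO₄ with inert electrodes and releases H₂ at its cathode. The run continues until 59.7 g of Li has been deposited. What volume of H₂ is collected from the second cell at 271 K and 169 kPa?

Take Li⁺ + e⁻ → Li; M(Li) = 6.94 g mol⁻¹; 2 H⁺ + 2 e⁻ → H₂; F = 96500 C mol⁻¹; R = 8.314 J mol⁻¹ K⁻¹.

n(Li) = 59.7 / 6.94 = 8.602 mol, so n(e⁻) = 1 × 8.602 = 8.602 mol.
The cells are in series, so the same 8.602 mol of electrons passes through the second cell.
2 H⁺ + 2 e⁻ → H₂ — 2 mol e⁻ per mol H₂, so n(H₂) = 8.602/2 = 4.301 mol.
V = nRT/P = (4.301 × 8.314 × 271) / (169 × 10³) = 0.0573 m³ = 57.3 L.

57.3 L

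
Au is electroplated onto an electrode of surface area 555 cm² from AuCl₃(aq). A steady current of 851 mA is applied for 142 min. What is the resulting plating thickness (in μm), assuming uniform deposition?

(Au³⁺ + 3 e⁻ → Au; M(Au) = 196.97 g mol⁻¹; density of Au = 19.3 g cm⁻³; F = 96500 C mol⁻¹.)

4.61 μm

Q = I·t = 0.8510 × 8520.0 = 7251 C; n(e⁻) = 0.07513 mol.
n(Au) = n(e⁻)/3 = 0.02504 mol, so m = 0.02504 × 196.97 = 4.933 g.
Volume = m/ρ = 4.933 / 19.3 = 0.2556 cm³.
Thickness = V/A = 0.2556 / 555 = 4.61 × 10⁻⁴ cm = 4.61 μm.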